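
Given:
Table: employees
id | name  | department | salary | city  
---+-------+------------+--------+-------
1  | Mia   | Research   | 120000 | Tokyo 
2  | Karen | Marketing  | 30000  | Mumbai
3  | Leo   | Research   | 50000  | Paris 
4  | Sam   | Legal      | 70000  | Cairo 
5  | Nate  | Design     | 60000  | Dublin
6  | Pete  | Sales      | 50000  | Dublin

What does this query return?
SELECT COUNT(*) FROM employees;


COUNT(*) counts all rows

6


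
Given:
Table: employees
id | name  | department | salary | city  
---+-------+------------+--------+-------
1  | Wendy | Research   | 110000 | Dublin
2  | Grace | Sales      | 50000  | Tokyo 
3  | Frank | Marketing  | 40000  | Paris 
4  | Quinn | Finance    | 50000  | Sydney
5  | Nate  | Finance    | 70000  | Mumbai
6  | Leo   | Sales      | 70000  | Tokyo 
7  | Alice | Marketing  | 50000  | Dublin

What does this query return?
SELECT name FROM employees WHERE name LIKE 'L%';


LIKE 'L%' matches names starting with 'L'
Matching: 1

1 rows:
Leo


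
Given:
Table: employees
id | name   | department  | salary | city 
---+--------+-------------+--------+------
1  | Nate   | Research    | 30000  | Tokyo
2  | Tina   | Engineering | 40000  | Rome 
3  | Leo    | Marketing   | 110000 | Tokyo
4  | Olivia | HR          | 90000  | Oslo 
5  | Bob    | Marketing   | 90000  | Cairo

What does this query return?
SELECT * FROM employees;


SELECT * returns all 5 rows with all columns

5 rows:
1, Nate, Research, 30000, Tokyo
2, Tina, Engineering, 40000, Rome
3, Leo, Marketing, 110000, Tokyo
4, Olivia, HR, 90000, Oslo
5, Bob, Marketing, 90000, Cairo


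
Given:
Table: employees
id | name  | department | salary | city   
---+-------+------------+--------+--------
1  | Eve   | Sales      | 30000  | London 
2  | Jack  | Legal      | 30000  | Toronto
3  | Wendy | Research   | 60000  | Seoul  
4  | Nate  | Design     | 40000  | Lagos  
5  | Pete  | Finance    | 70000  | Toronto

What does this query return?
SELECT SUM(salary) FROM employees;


SUM(salary) = 30000 + 30000 + 60000 + 40000 + 70000 = 230000

230000


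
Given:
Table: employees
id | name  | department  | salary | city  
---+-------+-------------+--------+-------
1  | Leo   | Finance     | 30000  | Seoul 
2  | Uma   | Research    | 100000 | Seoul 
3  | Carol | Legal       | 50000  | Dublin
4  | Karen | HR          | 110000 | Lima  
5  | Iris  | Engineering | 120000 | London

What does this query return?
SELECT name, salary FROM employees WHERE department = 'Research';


Filtering: department = 'Research'
Matching rows: 1

1 rows:
Uma, 100000


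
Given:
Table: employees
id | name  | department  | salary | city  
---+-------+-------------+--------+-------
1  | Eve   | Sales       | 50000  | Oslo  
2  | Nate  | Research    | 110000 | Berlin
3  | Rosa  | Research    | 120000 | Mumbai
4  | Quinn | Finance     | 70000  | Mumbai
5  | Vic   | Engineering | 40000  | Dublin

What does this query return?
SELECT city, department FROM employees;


Projecting columns: city, department

5 rows:
Oslo, Sales
Berlin, Research
Mumbai, Research
Mumbai, Finance
Dublin, Engineering


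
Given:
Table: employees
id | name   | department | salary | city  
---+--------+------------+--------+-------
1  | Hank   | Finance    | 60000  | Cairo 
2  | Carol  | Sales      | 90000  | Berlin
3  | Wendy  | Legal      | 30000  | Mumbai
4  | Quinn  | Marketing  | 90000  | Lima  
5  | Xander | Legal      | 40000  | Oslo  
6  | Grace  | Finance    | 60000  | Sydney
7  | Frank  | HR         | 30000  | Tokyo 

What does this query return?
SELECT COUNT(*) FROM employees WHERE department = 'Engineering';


Counting rows where department = 'Engineering'


0


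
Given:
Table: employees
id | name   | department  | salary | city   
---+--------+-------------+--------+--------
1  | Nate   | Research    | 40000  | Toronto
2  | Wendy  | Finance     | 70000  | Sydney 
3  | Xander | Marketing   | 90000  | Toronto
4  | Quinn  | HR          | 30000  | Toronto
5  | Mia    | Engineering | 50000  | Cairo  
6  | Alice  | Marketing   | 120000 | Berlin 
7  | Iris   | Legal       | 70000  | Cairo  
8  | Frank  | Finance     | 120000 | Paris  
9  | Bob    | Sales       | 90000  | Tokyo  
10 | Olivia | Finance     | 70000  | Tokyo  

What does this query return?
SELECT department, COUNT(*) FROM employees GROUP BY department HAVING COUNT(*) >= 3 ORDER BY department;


Groups with count >= 3:
  Finance: 3 -> PASS
  Engineering: 1 -> filtered out
  HR: 1 -> filtered out
  Legal: 1 -> filtered out
  Marketing: 2 -> filtered out
  Research: 1 -> filtered out
  Sales: 1 -> filtered out


1 groups:
Finance, 3


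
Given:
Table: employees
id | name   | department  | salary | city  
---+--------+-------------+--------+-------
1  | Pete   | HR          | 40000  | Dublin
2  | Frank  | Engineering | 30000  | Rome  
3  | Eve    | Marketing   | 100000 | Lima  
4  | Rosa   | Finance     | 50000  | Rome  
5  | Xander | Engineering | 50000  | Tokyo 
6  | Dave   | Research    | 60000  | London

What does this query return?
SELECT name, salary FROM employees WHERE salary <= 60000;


Filtering: salary <= 60000
Matching: 5 rows

5 rows:
Pete, 40000
Frank, 30000
Rosa, 50000
Xander, 50000
Dave, 60000


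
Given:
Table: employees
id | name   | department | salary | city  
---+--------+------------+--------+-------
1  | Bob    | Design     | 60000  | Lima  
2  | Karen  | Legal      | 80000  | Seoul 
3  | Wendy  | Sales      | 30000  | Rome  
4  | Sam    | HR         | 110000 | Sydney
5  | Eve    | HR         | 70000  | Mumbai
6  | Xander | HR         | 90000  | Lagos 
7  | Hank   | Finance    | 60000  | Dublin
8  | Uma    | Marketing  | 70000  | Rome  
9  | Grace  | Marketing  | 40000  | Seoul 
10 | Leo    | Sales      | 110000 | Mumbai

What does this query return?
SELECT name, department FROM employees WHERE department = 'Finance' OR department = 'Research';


Filtering: department = 'Finance' OR 'Research'
Matching: 1 rows

1 rows:
Hank, Finance


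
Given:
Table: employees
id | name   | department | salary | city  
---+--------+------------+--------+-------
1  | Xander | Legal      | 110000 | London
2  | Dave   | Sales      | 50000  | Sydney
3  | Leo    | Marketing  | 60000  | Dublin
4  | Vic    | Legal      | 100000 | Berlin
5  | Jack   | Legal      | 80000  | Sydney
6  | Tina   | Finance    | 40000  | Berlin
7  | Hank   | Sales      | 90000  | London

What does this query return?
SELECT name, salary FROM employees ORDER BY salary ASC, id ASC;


Sorting by salary ASC, then id ASC for ties

7 rows:
Tina, 40000
Dave, 50000
Leo, 60000
Jack, 80000
Hank, 90000
Vic, 100000
Xander, 110000


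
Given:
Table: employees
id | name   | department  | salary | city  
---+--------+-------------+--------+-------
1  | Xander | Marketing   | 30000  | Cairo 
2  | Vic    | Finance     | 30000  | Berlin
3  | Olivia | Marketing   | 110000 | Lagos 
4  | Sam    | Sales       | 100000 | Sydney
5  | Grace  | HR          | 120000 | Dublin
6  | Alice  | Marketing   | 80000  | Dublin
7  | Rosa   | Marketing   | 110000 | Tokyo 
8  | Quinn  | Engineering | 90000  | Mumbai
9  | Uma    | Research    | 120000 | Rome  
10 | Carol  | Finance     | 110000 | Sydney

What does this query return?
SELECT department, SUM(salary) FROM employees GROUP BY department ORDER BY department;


Summing salary within each department:
  Engineering: 90000 = 90000
  Finance: 30000 + 110000 = 140000
  HR: 120000 = 120000
  Marketing: 30000 + 110000 + 80000 + 110000 = 330000
  Research: 120000 = 120000
  Sales: 100000 = 100000


6 groups:
Engineering, 90000
Finance, 140000
HR, 120000
Marketing, 330000
Research, 120000
Sales, 100000


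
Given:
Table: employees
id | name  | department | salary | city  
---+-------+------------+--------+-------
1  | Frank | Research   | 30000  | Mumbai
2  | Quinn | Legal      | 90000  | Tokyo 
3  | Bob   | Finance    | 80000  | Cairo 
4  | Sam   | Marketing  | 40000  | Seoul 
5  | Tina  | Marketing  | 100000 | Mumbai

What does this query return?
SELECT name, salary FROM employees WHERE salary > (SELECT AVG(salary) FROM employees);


Subquery: AVG(salary) = 68000.0
Filtering: salary > 68000.0
  Quinn (90000) -> MATCH
  Bob (80000) -> MATCH
  Tina (100000) -> MATCH


3 rows:
Quinn, 90000
Bob, 80000
Tina, 100000


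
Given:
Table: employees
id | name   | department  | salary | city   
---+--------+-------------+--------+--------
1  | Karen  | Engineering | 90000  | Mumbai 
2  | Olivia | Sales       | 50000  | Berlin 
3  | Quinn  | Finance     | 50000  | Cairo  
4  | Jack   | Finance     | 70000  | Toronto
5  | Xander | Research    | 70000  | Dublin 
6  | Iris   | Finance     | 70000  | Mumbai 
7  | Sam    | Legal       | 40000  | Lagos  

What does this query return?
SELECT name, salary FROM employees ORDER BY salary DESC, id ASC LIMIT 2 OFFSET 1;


Sort by salary DESC (id ASC tiebreak), then skip 1 and take 2
Rows 2 through 3

2 rows:
Jack, 70000
Xander, 70000


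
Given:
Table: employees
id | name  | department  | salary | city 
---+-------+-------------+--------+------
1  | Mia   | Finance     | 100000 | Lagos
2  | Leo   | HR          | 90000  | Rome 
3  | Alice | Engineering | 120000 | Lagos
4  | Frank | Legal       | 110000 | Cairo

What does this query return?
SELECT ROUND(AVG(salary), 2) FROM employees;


SUM(salary) = 420000
COUNT = 4
ROUND(AVG, 2) = ROUND(420000 / 4, 2) = 105000.0

105000.0


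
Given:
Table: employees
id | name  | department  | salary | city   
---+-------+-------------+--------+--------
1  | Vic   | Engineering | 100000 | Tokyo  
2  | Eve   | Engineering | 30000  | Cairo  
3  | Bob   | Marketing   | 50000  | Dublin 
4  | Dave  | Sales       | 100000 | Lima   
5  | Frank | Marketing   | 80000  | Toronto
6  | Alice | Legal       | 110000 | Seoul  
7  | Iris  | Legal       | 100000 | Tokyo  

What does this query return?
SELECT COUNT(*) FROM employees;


COUNT(*) counts all rows

7


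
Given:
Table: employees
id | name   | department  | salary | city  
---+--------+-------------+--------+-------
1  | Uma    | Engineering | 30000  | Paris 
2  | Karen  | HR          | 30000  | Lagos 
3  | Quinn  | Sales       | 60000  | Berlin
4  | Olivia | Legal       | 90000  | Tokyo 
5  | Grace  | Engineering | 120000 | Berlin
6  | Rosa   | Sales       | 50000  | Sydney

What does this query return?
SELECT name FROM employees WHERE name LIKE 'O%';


LIKE 'O%' matches names starting with 'O'
Matching: 1

1 rows:
Olivia


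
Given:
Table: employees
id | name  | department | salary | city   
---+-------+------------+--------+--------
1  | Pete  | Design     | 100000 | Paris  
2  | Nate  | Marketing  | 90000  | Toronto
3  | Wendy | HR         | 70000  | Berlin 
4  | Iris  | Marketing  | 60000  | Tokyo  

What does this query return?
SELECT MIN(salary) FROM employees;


Salaries: 100000, 90000, 70000, 60000
MIN = 60000

60000


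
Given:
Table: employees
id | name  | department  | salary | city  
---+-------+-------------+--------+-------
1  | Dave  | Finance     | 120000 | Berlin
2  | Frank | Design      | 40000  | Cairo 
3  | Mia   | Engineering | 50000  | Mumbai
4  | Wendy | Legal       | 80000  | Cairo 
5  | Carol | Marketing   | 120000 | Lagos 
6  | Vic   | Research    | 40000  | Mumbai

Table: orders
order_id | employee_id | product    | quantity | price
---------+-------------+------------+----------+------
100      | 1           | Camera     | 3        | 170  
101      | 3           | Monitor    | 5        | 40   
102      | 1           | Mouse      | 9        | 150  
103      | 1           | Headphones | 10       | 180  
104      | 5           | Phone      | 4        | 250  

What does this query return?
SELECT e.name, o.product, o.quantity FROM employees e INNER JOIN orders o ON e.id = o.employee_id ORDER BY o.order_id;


Joining employees.id = orders.employee_id:
  employee Dave (id=1) -> order Camera
  employee Mia (id=3) -> order Monitor
  employee Dave (id=1) -> order Mouse
  employee Dave (id=1) -> order Headphones
  employee Carol (id=5) -> order Phone


5 rows:
Dave, Camera, 3
Mia, Monitor, 5
Dave, Mouse, 9
Dave, Headphones, 10
Carol, Phone, 4


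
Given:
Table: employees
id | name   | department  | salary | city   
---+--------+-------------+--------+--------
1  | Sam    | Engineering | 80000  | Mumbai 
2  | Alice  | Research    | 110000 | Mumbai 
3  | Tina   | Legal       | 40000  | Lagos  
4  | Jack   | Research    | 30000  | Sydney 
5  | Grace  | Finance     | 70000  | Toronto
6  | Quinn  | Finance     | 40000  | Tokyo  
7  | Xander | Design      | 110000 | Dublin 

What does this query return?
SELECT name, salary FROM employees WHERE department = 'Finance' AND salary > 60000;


Filtering: department = 'Finance' AND salary > 60000
Matching: 1 rows

1 rows:
Grace, 70000


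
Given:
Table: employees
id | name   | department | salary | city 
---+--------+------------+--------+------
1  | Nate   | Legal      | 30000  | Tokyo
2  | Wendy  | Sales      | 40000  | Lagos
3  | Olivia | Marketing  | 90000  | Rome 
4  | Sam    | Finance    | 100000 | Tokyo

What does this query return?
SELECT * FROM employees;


SELECT * returns all 4 rows with all columns

4 rows:
1, Nate, Legal, 30000, Tokyo
2, Wendy, Sales, 40000, Lagos
3, Olivia, Marketing, 90000, Rome
4, Sam, Finance, 100000, Tokyo


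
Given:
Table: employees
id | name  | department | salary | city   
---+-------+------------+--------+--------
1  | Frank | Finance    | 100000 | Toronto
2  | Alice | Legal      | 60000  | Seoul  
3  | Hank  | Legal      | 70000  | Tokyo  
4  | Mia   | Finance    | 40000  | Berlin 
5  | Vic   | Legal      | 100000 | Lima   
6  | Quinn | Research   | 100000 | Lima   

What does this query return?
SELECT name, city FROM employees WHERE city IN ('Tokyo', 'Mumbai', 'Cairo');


Filtering: city IN ('Tokyo', 'Mumbai', 'Cairo')
Matching: 1 rows

1 rows:
Hank, Tokyo


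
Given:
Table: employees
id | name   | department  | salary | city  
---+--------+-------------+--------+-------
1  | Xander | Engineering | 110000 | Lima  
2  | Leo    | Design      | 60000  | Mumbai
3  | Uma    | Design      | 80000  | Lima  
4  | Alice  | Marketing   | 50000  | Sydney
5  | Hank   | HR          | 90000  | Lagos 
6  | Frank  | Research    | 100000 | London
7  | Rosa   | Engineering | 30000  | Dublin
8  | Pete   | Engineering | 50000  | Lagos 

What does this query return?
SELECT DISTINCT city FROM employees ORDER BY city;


All 'city' values (row order): Lima, Mumbai, Lima, Sydney, Lagos, London, Dublin, Lagos
Removing duplicates leaves 6 unique value(s).

6 values:
Dublin
Lagos
Lima
London
Mumbai
Sydney


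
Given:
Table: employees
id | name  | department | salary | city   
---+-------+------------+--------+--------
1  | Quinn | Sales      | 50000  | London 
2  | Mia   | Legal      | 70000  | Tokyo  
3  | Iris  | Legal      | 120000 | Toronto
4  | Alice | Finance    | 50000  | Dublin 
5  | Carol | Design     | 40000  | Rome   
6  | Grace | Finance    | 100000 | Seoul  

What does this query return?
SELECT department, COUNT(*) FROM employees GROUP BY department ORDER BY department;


Assigning each row to its department group:
  Quinn -> Sales
  Mia -> Legal
  Iris -> Legal
  Alice -> Finance
  Carol -> Design
  Grace -> Finance


4 groups:
Design, 1
Finance, 2
Legal, 2
Sales, 1


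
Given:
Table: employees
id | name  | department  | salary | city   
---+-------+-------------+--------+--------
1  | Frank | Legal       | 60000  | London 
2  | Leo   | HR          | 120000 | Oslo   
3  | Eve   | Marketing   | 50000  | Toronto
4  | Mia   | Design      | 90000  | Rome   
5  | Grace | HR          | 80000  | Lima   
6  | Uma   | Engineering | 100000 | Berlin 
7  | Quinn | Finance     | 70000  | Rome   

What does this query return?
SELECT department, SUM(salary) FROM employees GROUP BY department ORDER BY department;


Summing salary within each department:
  Design: 90000 = 90000
  Engineering: 100000 = 100000
  Finance: 70000 = 70000
  HR: 120000 + 80000 = 200000
  Legal: 60000 = 60000
  Marketing: 50000 = 50000


6 groups:
Design, 90000
Engineering, 100000
Finance, 70000
HR, 200000
Legal, 60000
Marketing, 50000


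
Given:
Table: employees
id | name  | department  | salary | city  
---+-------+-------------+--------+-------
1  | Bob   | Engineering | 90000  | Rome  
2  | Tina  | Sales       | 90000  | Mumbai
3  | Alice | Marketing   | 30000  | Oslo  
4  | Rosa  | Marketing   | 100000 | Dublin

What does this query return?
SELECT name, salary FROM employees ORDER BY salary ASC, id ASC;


Sorting by salary ASC, then id ASC for ties

4 rows:
Alice, 30000
Bob, 90000
Tina, 90000
Rosa, 100000


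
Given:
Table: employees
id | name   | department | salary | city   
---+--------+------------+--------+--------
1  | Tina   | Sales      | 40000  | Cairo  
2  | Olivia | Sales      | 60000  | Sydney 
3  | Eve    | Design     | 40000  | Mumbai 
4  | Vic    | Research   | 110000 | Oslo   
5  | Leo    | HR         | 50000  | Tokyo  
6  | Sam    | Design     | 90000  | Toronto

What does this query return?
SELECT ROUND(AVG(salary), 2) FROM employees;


SUM(salary) = 390000
COUNT = 6
ROUND(AVG, 2) = ROUND(390000 / 6, 2) = 65000.0

65000.0


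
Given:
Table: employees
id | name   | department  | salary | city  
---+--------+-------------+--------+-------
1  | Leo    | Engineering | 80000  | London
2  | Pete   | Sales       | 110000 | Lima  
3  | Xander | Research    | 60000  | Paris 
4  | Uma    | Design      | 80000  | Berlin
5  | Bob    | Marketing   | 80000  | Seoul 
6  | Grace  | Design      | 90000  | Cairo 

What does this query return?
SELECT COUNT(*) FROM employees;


COUNT(*) counts all rows

6


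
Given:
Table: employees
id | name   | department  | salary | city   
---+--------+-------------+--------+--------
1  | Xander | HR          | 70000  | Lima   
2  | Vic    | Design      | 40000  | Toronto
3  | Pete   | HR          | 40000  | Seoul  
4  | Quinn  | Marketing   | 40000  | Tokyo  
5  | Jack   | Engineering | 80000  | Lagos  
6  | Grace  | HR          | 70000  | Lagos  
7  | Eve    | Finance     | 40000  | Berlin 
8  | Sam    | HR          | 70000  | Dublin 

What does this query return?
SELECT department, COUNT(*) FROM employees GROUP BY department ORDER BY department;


Assigning each row to its department group:
  Xander -> HR
  Vic -> Design
  Pete -> HR
  Quinn -> Marketing
  Jack -> Engineering
  Grace -> HR
  Eve -> Finance
  Sam -> HR


5 groups:
Design, 1
Engineering, 1
Finance, 1
HR, 4
Marketing, 1


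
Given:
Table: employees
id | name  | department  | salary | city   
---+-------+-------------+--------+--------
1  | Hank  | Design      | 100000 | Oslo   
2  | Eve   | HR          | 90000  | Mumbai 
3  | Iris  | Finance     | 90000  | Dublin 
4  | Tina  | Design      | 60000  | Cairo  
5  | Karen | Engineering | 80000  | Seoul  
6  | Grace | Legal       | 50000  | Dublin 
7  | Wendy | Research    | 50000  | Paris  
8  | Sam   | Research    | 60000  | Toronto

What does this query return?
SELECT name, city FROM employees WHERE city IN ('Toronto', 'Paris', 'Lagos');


Filtering: city IN ('Toronto', 'Paris', 'Lagos')
Matching: 2 rows

2 rows:
Wendy, Paris
Sam, Toronto


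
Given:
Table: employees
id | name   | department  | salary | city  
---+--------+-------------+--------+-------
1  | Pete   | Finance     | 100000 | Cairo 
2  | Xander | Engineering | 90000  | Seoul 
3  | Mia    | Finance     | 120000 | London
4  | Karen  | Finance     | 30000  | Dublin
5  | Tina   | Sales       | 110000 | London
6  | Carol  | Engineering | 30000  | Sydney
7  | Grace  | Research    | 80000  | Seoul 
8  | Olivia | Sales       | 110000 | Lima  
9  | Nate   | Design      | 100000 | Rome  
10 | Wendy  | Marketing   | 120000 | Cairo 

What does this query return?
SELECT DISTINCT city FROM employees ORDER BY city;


All 'city' values (row order): Cairo, Seoul, London, Dublin, London, Sydney, Seoul, Lima, Rome, Cairo
Removing duplicates leaves 7 unique value(s).

7 values:
Cairo
Dublin
Lima
London
Rome
Seoul
Sydney


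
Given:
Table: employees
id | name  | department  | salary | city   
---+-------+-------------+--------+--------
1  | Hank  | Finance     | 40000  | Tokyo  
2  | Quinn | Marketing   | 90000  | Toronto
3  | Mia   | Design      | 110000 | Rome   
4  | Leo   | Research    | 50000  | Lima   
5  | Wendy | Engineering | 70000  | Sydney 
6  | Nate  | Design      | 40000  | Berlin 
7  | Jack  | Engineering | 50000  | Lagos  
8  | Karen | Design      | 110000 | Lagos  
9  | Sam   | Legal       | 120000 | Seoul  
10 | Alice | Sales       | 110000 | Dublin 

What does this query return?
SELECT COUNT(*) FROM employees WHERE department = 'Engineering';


Counting rows where department = 'Engineering'
  Wendy -> MATCH
  Jack -> MATCH


2


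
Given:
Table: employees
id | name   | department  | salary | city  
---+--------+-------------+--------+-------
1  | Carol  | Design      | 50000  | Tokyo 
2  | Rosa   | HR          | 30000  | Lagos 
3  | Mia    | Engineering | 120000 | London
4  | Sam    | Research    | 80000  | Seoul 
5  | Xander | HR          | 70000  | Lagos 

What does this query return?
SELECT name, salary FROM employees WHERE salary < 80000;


Filtering: salary < 80000
Matching: 3 rows

3 rows:
Carol, 50000
Rosa, 30000
Xander, 70000


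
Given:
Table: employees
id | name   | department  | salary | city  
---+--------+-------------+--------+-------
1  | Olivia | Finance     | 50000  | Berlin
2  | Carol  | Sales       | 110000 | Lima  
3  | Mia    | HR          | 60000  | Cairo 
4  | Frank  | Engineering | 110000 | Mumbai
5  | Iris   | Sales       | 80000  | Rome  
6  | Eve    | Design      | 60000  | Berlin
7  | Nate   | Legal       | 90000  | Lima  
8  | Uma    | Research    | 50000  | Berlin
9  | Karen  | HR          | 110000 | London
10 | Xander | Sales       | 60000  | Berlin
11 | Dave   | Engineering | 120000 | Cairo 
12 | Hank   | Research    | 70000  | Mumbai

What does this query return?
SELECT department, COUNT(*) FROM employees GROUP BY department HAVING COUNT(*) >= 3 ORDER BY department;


Groups with count >= 3:
  Sales: 3 -> PASS
  Design: 1 -> filtered out
  Engineering: 2 -> filtered out
  Finance: 1 -> filtered out
  HR: 2 -> filtered out
  Legal: 1 -> filtered out
  Research: 2 -> filtered out


1 groups:
Sales, 3


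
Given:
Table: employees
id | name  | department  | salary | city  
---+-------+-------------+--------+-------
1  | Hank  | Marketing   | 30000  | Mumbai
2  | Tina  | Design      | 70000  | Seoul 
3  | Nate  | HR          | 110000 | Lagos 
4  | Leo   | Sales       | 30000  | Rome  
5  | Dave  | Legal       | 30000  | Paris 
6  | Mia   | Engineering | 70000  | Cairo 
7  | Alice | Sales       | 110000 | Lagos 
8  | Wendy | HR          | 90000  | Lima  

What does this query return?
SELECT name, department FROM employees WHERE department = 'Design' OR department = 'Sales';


Filtering: department = 'Design' OR 'Sales'
Matching: 3 rows

3 rows:
Tina, Design
Leo, Sales
Alice, Sales


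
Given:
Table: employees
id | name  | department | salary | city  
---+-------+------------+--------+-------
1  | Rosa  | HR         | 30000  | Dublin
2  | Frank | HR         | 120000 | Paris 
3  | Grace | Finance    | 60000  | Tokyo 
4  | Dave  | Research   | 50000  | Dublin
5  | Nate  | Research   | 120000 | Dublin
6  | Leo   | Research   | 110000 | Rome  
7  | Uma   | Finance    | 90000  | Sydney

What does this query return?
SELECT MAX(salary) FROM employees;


Salaries: 30000, 120000, 60000, 50000, 120000, 110000, 90000
MAX = 120000

120000


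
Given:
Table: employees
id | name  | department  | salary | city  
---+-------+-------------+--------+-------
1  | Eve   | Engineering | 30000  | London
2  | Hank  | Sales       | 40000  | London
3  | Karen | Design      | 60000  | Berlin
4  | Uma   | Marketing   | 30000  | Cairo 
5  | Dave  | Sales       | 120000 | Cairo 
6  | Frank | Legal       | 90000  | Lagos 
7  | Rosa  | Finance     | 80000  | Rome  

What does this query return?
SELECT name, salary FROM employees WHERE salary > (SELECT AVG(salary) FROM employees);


Subquery: AVG(salary) = 64285.71
Filtering: salary > 64285.71
  Dave (120000) -> MATCH
  Frank (90000) -> MATCH
  Rosa (80000) -> MATCH


3 rows:
Dave, 120000
Frank, 90000
Rosa, 80000


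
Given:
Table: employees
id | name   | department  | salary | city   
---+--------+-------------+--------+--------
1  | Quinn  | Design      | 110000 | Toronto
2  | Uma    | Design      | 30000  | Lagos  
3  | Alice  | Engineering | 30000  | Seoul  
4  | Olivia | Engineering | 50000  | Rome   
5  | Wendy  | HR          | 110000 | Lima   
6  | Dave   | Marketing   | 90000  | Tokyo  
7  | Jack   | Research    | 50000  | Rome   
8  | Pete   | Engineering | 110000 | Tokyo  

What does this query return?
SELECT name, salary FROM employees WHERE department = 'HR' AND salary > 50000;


Filtering: department = 'HR' AND salary > 50000
Matching: 1 rows

1 rows:
Wendy, 110000


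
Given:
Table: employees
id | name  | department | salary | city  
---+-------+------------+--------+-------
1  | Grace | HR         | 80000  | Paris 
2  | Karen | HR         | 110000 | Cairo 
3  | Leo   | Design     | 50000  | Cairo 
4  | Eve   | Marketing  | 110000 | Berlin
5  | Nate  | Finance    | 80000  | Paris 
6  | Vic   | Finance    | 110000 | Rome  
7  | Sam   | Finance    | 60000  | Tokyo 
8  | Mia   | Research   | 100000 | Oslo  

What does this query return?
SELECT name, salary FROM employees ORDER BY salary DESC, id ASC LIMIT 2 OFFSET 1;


Sort by salary DESC (id ASC tiebreak), then skip 1 and take 2
Rows 2 through 3

2 rows:
Eve, 110000
Vic, 110000


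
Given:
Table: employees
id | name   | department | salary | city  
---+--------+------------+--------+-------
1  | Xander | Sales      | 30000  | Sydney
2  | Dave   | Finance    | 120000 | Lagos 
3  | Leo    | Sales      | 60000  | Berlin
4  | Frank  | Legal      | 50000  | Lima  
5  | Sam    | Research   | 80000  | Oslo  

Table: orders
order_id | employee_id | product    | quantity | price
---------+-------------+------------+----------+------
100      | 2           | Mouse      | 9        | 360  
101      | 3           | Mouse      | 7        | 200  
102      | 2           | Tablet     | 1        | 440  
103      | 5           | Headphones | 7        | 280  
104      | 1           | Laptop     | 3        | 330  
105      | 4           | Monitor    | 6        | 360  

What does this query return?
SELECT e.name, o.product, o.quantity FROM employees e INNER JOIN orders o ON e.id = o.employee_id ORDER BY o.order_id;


Joining employees.id = orders.employee_id:
  employee Dave (id=2) -> order Mouse
  employee Leo (id=3) -> order Mouse
  employee Dave (id=2) -> order Tablet
  employee Sam (id=5) -> order Headphones
  employee Xander (id=1) -> order Laptop
  employee Frank (id=4) -> order Monitor


6 rows:
Dave, Mouse, 9
Leo, Mouse, 7
Dave, Tablet, 1
Sam, Headphones, 7
Xander, Laptop, 3
Frank, Monitor, 6


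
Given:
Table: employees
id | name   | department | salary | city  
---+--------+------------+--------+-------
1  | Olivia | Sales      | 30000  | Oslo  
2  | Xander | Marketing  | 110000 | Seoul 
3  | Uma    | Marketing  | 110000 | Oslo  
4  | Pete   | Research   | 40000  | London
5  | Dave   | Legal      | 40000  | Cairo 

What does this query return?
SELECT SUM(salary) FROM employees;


SUM(salary) = 30000 + 110000 + 110000 + 40000 + 40000 = 330000

330000


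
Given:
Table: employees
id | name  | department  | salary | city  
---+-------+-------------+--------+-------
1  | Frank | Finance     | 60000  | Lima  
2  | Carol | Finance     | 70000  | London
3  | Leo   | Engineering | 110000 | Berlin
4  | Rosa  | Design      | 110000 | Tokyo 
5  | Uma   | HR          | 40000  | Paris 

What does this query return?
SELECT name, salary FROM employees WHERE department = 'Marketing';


Filtering: department = 'Marketing'
Matching rows: 0

Empty result set (0 rows)


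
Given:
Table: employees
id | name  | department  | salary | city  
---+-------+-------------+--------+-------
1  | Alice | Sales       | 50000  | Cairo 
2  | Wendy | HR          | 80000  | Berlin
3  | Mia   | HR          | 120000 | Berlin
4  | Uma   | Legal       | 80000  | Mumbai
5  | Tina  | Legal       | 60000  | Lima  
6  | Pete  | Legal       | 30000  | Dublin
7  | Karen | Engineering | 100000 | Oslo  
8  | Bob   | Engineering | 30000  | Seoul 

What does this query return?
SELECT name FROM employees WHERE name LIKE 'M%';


LIKE 'M%' matches names starting with 'M'
Matching: 1

1 rows:
Mia


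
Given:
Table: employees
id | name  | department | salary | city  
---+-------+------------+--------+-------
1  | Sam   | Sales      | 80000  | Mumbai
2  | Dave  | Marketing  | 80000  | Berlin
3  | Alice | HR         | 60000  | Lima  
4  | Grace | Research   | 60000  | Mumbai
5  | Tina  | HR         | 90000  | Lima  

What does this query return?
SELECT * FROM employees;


SELECT * returns all 5 rows with all columns

5 rows:
1, Sam, Sales, 80000, Mumbai
2, Dave, Marketing, 80000, Berlin
3, Alice, HR, 60000, Lima
4, Grace, Research, 60000, Mumbai
5, Tina, HR, 90000, Lima


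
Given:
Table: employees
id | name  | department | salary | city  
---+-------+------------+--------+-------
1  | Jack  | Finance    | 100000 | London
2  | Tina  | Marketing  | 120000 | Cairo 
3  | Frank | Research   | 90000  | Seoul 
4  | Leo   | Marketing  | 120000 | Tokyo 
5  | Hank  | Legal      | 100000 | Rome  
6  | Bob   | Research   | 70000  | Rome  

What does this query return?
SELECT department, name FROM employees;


Projecting columns: department, name

6 rows:
Finance, Jack
Marketing, Tina
Research, Frank
Marketing, Leo
Legal, Hank
Research, Bob


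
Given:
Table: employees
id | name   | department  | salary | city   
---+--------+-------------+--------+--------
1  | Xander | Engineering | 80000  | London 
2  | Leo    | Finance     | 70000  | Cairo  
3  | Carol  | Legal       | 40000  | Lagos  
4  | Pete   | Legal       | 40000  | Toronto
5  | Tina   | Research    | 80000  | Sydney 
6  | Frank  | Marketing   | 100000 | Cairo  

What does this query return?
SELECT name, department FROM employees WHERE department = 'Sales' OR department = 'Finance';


Filtering: department = 'Sales' OR 'Finance'
Matching: 1 rows

1 rows:
Leo, Finance


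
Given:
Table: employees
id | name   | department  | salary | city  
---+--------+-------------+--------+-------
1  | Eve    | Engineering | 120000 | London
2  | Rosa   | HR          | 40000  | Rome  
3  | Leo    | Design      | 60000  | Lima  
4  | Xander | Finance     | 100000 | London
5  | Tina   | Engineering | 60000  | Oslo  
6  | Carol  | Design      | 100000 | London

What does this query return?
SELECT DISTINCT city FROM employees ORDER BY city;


All 'city' values (row order): London, Rome, Lima, London, Oslo, London
Removing duplicates leaves 4 unique value(s).

4 values:
Lima
London
Oslo
Rome


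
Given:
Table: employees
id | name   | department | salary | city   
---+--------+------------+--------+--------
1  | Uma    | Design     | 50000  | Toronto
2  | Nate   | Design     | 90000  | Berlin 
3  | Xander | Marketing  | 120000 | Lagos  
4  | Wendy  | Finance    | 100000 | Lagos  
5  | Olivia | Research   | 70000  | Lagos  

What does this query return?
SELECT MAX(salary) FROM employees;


Salaries: 50000, 90000, 120000, 100000, 70000
MAX = 120000

120000


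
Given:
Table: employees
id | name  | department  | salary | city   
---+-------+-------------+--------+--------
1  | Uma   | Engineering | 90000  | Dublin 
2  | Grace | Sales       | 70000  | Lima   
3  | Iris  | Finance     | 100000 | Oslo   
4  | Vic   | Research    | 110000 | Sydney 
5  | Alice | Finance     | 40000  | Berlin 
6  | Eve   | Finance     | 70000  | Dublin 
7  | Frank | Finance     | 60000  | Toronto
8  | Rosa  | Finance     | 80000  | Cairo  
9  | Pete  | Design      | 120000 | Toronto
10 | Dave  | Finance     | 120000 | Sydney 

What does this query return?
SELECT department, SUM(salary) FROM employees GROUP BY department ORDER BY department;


Summing salary within each department:
  Design: 120000 = 120000
  Engineering: 90000 = 90000
  Finance: 100000 + 40000 + 70000 + 60000 + 80000 + 120000 = 470000
  Research: 110000 = 110000
  Sales: 70000 = 70000


5 groups:
Design, 120000
Engineering, 90000
Finance, 470000
Research, 110000
Sales, 70000


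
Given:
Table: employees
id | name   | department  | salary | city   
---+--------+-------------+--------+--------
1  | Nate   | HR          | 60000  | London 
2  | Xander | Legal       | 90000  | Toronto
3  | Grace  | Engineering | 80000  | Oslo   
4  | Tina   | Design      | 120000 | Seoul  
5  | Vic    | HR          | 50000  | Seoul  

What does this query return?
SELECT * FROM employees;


SELECT * returns all 5 rows with all columns

5 rows:
1, Nate, HR, 60000, London
2, Xander, Legal, 90000, Toronto
3, Grace, Engineering, 80000, Oslo
4, Tina, Design, 120000, Seoul
5, Vic, HR, 50000, Seoul


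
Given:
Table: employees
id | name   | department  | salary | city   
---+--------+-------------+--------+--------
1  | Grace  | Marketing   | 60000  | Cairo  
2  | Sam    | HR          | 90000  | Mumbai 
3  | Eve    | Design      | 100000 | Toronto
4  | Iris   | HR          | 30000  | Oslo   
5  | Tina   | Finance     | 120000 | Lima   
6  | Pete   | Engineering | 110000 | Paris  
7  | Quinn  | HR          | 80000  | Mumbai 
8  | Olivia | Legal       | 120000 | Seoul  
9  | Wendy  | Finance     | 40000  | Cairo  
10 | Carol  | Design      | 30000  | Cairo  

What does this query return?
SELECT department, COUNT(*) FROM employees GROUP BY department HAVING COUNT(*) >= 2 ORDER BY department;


Groups with count >= 2:
  Design: 2 -> PASS
  Finance: 2 -> PASS
  HR: 3 -> PASS
  Engineering: 1 -> filtered out
  Legal: 1 -> filtered out
  Marketing: 1 -> filtered out


3 groups:
Design, 2
Finance, 2
HR, 3


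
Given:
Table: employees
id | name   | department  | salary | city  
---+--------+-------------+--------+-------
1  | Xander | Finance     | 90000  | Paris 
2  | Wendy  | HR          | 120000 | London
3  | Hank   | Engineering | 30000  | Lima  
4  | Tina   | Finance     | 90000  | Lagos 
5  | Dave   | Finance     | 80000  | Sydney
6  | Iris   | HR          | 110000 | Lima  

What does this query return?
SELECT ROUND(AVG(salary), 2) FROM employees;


SUM(salary) = 520000
COUNT = 6
ROUND(AVG, 2) = ROUND(520000 / 6, 2) = 86666.67

86666.67


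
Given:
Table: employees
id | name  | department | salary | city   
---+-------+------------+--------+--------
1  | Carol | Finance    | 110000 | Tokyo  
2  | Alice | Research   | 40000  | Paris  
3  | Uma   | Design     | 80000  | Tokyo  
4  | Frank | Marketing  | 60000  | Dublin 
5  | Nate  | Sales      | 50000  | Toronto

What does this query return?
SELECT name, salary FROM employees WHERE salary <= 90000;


Filtering: salary <= 90000
Matching: 4 rows

4 rows:
Alice, 40000
Uma, 80000
Frank, 60000
Nate, 50000


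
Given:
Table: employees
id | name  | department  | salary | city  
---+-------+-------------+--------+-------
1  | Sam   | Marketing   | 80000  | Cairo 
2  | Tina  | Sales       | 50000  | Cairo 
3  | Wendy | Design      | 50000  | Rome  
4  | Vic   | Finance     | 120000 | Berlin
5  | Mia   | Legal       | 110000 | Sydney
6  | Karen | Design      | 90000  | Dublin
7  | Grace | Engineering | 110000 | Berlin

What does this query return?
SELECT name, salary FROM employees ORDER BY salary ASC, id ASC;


Sorting by salary ASC, then id ASC for ties

7 rows:
Tina, 50000
Wendy, 50000
Sam, 80000
Karen, 90000
Mia, 110000
Grace, 110000
Vic, 120000


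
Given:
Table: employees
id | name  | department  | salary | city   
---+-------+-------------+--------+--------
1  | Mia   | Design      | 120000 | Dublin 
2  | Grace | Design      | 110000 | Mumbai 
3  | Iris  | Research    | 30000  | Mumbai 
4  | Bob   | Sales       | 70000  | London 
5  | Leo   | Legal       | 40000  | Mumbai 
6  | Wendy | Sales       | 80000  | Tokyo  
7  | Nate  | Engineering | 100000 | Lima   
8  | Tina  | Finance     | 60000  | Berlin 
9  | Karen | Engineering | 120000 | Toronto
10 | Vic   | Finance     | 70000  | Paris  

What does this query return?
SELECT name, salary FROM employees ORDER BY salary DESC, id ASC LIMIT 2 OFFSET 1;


Sort by salary DESC (id ASC tiebreak), then skip 1 and take 2
Rows 2 through 3

2 rows:
Karen, 120000
Grace, 110000


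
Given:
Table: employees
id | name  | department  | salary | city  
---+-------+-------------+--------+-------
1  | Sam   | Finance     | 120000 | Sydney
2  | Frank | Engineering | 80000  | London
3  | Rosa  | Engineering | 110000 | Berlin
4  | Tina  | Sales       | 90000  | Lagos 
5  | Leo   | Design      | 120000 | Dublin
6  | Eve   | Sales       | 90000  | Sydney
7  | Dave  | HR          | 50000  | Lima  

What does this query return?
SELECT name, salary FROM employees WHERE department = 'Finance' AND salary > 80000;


Filtering: department = 'Finance' AND salary > 80000
Matching: 1 rows

1 rows:
Sam, 120000


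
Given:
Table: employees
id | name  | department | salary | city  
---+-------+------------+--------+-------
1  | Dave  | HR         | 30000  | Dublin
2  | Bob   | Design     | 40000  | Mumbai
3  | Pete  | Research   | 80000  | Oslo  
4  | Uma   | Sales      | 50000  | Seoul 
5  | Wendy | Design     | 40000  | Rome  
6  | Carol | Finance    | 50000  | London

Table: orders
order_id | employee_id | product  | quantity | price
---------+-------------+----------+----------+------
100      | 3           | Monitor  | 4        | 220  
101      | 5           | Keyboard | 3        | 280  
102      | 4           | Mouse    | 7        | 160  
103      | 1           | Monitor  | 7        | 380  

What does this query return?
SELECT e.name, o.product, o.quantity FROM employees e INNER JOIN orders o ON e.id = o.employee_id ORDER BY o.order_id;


Joining employees.id = orders.employee_id:
  employee Pete (id=3) -> order Monitor
  employee Wendy (id=5) -> order Keyboard
  employee Uma (id=4) -> order Mouse
  employee Dave (id=1) -> order Monitor


4 rows:
Pete, Monitor, 4
Wendy, Keyboard, 3
Uma, Mouse, 7
Dave, Monitor, 7


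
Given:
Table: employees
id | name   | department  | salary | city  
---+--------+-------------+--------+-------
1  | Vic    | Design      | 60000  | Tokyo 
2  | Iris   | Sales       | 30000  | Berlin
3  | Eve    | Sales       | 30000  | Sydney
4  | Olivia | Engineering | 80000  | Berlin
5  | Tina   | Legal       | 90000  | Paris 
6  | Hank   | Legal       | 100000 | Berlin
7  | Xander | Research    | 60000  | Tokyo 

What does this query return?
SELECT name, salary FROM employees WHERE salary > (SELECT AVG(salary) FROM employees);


Subquery: AVG(salary) = 64285.71
Filtering: salary > 64285.71
  Olivia (80000) -> MATCH
  Tina (90000) -> MATCH
  Hank (100000) -> MATCH


3 rows:
Olivia, 80000
Tina, 90000
Hank, 100000


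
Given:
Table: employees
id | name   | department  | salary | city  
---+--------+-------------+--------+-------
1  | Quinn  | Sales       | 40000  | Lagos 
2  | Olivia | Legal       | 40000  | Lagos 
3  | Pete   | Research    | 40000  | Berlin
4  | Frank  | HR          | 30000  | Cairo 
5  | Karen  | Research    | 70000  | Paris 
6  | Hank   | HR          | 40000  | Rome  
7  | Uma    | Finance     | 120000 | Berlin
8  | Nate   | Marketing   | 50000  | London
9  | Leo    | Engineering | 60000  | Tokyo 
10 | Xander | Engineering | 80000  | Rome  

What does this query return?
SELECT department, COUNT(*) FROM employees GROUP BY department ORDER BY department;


Assigning each row to its department group:
  Quinn -> Sales
  Olivia -> Legal
  Pete -> Research
  Frank -> HR
  Karen -> Research
  Hank -> HR
  Uma -> Finance
  Nate -> Marketing
  Leo -> Engineering
  Xander -> Engineering


7 groups:
Engineering, 2
Finance, 1
HR, 2
Legal, 1
Marketing, 1
Research, 2
Sales, 1


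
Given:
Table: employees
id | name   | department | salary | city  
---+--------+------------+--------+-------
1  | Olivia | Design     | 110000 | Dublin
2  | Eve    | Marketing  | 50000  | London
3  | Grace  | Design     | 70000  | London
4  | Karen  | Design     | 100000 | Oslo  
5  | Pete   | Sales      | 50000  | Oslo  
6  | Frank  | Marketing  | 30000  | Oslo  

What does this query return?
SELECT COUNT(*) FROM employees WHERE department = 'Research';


Counting rows where department = 'Research'


0
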